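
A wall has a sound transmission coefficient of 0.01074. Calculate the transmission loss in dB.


Given values:
  tau = 0.01074
Formula: TL = 10 * log10(1 / tau)
Compute 1 / tau = 1 / 0.01074 = 93.1099
Compute log10(93.1099) = 1.968996
TL = 10 * 1.968996 = 19.69

19.69 dB


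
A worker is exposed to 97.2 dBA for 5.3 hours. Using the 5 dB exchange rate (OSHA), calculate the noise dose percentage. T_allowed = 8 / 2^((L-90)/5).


Given values:
  L = 97.2 dBA, T = 5.3 hours
Formula: T_allowed = 8 / 2^((L - 90) / 5)
Compute exponent: (97.2 - 90) / 5 = 1.44
Compute 2^(1.44) = 2.713209
T_allowed = 8 / 2.713209 = 2.948538 hours
Dose = (T / T_allowed) * 100
Dose = (5.3 / 2.948538) * 100 = 179.75

179.75 %


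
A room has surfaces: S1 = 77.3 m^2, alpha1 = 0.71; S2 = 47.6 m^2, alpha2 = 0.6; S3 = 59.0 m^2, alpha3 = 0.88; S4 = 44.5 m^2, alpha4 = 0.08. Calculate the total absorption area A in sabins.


Given surfaces:
  Surface 1: 77.3 * 0.71 = 54.883
  Surface 2: 47.6 * 0.6 = 28.56
  Surface 3: 59.0 * 0.88 = 51.92
  Surface 4: 44.5 * 0.08 = 3.56
Formula: A = sum(Si * alpha_i)
A = 54.883 + 28.56 + 51.92 + 3.56
A = 138.92

138.92 sabins


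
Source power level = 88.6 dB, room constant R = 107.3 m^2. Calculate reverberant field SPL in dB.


Given values:
  Lw = 88.6 dB, R = 107.3 m^2
Formula: SPL = Lw + 10 * log10(4 / R)
Compute 4 / R = 4 / 107.3 = 0.037279
Compute 10 * log10(0.037279) = -14.2854
SPL = 88.6 + (-14.2854) = 74.31

74.31 dB


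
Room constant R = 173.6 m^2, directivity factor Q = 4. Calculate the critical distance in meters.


Given values:
  R = 173.6 m^2, Q = 4
Formula: d_c = 0.141 * sqrt(Q * R)
Compute Q * R = 4 * 173.6 = 694.4
Compute sqrt(694.4) = 26.3515
d_c = 0.141 * 26.3515 = 3.716

3.716 m


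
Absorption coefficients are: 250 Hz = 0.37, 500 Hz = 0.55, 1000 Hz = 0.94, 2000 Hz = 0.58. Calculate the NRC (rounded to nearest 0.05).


Given values:
  a_250 = 0.37, a_500 = 0.55
  a_1000 = 0.94, a_2000 = 0.58
Formula: NRC = (a250 + a500 + a1000 + a2000) / 4
Sum = 0.37 + 0.55 + 0.94 + 0.58 = 2.44
NRC = 2.44 / 4 = 0.61
Rounded to nearest 0.05: 0.6

0.6


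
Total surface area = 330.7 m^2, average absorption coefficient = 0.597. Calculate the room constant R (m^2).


Given values:
  S = 330.7 m^2, alpha = 0.597
Formula: R = S * alpha / (1 - alpha)
Numerator: 330.7 * 0.597 = 197.4279
Denominator: 1 - 0.597 = 0.403
R = 197.4279 / 0.403 = 489.9

489.9 m^2


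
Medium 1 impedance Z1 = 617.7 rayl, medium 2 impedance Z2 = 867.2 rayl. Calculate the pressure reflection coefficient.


Given values:
  Z1 = 617.7 rayl, Z2 = 867.2 rayl
Formula: R = (Z2 - Z1) / (Z2 + Z1)
Numerator: Z2 - Z1 = 867.2 - 617.7 = 249.5
Denominator: Z2 + Z1 = 867.2 + 617.7 = 1484.9
R = 249.5 / 1484.9 = 0.168

0.168


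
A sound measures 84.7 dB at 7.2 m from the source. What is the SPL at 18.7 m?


Given values:
  SPL1 = 84.7 dB, r1 = 7.2 m, r2 = 18.7 m
Formula: SPL2 = SPL1 - 20 * log10(r2 / r1)
Compute ratio: r2 / r1 = 18.7 / 7.2 = 2.5972
Compute log10: log10(2.5972) = 0.414505
Compute drop: 20 * 0.414505 = 8.2901
SPL2 = 84.7 - 8.2901 = 76.41

76.41 dB


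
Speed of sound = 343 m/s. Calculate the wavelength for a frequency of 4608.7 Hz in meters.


Given values:
  c = 343 m/s, f = 4608.7 Hz
Formula: lambda = c / f
lambda = 343 / 4608.7
lambda = 0.0744

0.0744 m


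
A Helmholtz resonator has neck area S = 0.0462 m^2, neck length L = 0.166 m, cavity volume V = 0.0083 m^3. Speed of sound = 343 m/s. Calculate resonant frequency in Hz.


Given values:
  S = 0.0462 m^2, L = 0.166 m, V = 0.0083 m^3, c = 343 m/s
Formula: f = (c / (2*pi)) * sqrt(S / (V * L))
Compute V * L = 0.0083 * 0.166 = 0.0013778
Compute S / (V * L) = 0.0462 / 0.0013778 = 33.5317
Compute sqrt(33.5317) = 5.790656
Compute c / (2*pi) = 343 / 6.283185 = 54.590148
f = 54.590148 * 5.790656 = 316.11

316.11 Hz


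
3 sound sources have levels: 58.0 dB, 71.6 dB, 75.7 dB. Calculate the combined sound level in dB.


Formula: L_total = 10 * log10( sum(10^(Li/10)) )
  Source 1: 10^(58.0/10) = 630957.3445
  Source 2: 10^(71.6/10) = 14454397.7075
  Source 3: 10^(75.7/10) = 37153522.9097
Sum of linear values = 52238877.9617
L_total = 10 * log10(52238877.9617) = 77.18

77.18 dB


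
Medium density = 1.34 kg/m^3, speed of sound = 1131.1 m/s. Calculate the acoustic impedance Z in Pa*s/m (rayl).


Given values:
  rho = 1.34 kg/m^3
  c = 1131.1 m/s
Formula: Z = rho * c
Z = 1.34 * 1131.1
Z = 1515.67

1515.67 rayl


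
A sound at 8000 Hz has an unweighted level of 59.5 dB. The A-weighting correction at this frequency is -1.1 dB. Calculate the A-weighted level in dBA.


Given values:
  SPL = 59.5 dB
  A-weighting at 8000 Hz = -1.1 dB
Formula: L_A = SPL + A_weight
L_A = 59.5 + (-1.1)
L_A = 58.4

58.4 dBA


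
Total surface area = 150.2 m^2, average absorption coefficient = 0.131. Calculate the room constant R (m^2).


Given values:
  S = 150.2 m^2, alpha = 0.131
Formula: R = S * alpha / (1 - alpha)
Numerator: 150.2 * 0.131 = 19.6762
Denominator: 1 - 0.131 = 0.869
R = 19.6762 / 0.869 = 22.64

22.64 m^2


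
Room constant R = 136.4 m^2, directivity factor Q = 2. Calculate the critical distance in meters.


Given values:
  R = 136.4 m^2, Q = 2
Formula: d_c = 0.141 * sqrt(Q * R)
Compute Q * R = 2 * 136.4 = 272.8
Compute sqrt(272.8) = 16.5167
d_c = 0.141 * 16.5167 = 2.329

2.329 m


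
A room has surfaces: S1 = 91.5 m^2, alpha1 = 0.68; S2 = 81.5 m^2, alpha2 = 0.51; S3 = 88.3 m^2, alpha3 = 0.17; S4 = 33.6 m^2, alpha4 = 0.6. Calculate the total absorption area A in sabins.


Given surfaces:
  Surface 1: 91.5 * 0.68 = 62.22
  Surface 2: 81.5 * 0.51 = 41.565
  Surface 3: 88.3 * 0.17 = 15.011
  Surface 4: 33.6 * 0.6 = 20.16
Formula: A = sum(Si * alpha_i)
A = 62.22 + 41.565 + 15.011 + 20.16
A = 138.96

138.96 sabins


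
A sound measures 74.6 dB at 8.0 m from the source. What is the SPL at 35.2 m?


Given values:
  SPL1 = 74.6 dB, r1 = 8.0 m, r2 = 35.2 m
Formula: SPL2 = SPL1 - 20 * log10(r2 / r1)
Compute ratio: r2 / r1 = 35.2 / 8.0 = 4.4
Compute log10: log10(4.4) = 0.643453
Compute drop: 20 * 0.643453 = 12.8691
SPL2 = 74.6 - 12.8691 = 61.73

61.73 dB


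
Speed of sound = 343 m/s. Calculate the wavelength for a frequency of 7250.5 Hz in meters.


Given values:
  c = 343 m/s, f = 7250.5 Hz
Formula: lambda = c / f
lambda = 343 / 7250.5
lambda = 0.0473

0.0473 m


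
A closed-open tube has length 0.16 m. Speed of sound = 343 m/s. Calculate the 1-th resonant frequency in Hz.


Given values:
  Tube type: closed-open, L = 0.16 m, c = 343 m/s, n = 1
Formula: f_n = (2n - 1) * c / (4 * L)
Compute 2n - 1 = 2*1 - 1 = 1
Compute 4 * L = 4 * 0.16 = 0.64
f = 1 * 343 / 0.64
f = 535.94

535.94 Hz


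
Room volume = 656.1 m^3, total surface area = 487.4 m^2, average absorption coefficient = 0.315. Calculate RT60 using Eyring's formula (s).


Given values:
  V = 656.1 m^3, S = 487.4 m^2, alpha = 0.315
Formula: RT60 = 0.161 * V / (-S * ln(1 - alpha))
Compute ln(1 - 0.315) = ln(0.685) = -0.378336
Denominator: -487.4 * -0.378336 = 184.401
Numerator: 0.161 * 656.1 = 105.6321
RT60 = 105.6321 / 184.401 = 0.573

0.573 s


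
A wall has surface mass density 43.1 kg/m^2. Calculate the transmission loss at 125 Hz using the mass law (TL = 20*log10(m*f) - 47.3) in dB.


Given values:
  m = 43.1 kg/m^2, f = 125 Hz
Formula: TL = 20 * log10(m * f) - 47.3
Compute m * f = 43.1 * 125 = 5387.5
Compute log10(5387.5) = 3.731387
Compute 20 * 3.731387 = 74.6277
TL = 74.6277 - 47.3 = 27.33

27.33 dB


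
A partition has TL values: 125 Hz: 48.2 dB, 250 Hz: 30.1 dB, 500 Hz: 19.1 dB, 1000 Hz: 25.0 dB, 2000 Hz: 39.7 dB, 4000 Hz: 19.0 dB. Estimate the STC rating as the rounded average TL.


Given TL values at each frequency:
  125 Hz: 48.2 dB
  250 Hz: 30.1 dB
  500 Hz: 19.1 dB
  1000 Hz: 25.0 dB
  2000 Hz: 39.7 dB
  4000 Hz: 19.0 dB
Formula: STC ~ round(average of TL values)
Sum = 48.2 + 30.1 + 19.1 + 25.0 + 39.7 + 19.0 = 181.1
Average = 181.1 / 6 = 30.18
Rounded: 30

30


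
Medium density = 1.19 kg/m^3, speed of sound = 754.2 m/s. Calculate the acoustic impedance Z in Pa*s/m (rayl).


Given values:
  rho = 1.19 kg/m^3
  c = 754.2 m/s
Formula: Z = rho * c
Z = 1.19 * 754.2
Z = 897.5

897.5 rayl


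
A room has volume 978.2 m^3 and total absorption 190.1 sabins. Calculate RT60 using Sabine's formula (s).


Given values:
  V = 978.2 m^3
  A = 190.1 sabins
Formula: RT60 = 0.161 * V / A
Numerator: 0.161 * 978.2 = 157.4902
RT60 = 157.4902 / 190.1 = 0.828

0.828 s


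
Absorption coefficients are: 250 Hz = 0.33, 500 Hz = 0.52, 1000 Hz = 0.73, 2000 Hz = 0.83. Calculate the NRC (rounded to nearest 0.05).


Given values:
  a_250 = 0.33, a_500 = 0.52
  a_1000 = 0.73, a_2000 = 0.83
Formula: NRC = (a250 + a500 + a1000 + a2000) / 4
Sum = 0.33 + 0.52 + 0.73 + 0.83 = 2.41
NRC = 2.41 / 4 = 0.6025
Rounded to nearest 0.05: 0.6

0.6


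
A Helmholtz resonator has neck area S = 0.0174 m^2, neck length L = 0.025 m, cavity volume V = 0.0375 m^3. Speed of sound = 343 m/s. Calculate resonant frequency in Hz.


Given values:
  S = 0.0174 m^2, L = 0.025 m, V = 0.0375 m^3, c = 343 m/s
Formula: f = (c / (2*pi)) * sqrt(S / (V * L))
Compute V * L = 0.0375 * 0.025 = 0.0009375
Compute S / (V * L) = 0.0174 / 0.0009375 = 18.56
Compute sqrt(18.56) = 4.308132
Compute c / (2*pi) = 343 / 6.283185 = 54.590148
f = 54.590148 * 4.308132 = 235.18

235.18 Hz


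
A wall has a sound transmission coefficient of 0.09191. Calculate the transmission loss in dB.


Given values:
  tau = 0.09191
Formula: TL = 10 * log10(1 / tau)
Compute 1 / tau = 1 / 0.09191 = 10.8802
Compute log10(10.8802) = 1.036637
TL = 10 * 1.036637 = 10.37

10.37 dB


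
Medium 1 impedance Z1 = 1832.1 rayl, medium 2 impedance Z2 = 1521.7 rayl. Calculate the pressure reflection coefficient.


Given values:
  Z1 = 1832.1 rayl, Z2 = 1521.7 rayl
Formula: R = (Z2 - Z1) / (Z2 + Z1)
Numerator: Z2 - Z1 = 1521.7 - 1832.1 = -310.4
Denominator: Z2 + Z1 = 1521.7 + 1832.1 = 3353.8
R = -310.4 / 3353.8 = -0.0926

-0.0926


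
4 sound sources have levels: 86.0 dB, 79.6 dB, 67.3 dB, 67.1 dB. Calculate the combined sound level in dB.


Formula: L_total = 10 * log10( sum(10^(Li/10)) )
  Source 1: 10^(86.0/10) = 398107170.5535
  Source 2: 10^(79.6/10) = 91201083.9356
  Source 3: 10^(67.3/10) = 5370317.9637
  Source 4: 10^(67.1/10) = 5128613.8399
Sum of linear values = 499807186.2927
L_total = 10 * log10(499807186.2927) = 86.99

86.99 dB


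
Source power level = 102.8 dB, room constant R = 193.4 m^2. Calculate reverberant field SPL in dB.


Given values:
  Lw = 102.8 dB, R = 193.4 m^2
Formula: SPL = Lw + 10 * log10(4 / R)
Compute 4 / R = 4 / 193.4 = 0.020683
Compute 10 * log10(0.020683) = -16.8439
SPL = 102.8 + (-16.8439) = 85.96

85.96 dB


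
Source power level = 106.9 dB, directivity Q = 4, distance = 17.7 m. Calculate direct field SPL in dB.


Given values:
  Lw = 106.9 dB, Q = 4, r = 17.7 m
Formula: SPL = Lw + 10 * log10(Q / (4 * pi * r^2))
Compute 4 * pi * r^2 = 4 * pi * 17.7^2 = 3936.9182
Compute Q / denom = 4 / 3936.9182 = 0.00101602
Compute 10 * log10(0.00101602) = -29.931
SPL = 106.9 + (-29.931) = 76.97

76.97 dB


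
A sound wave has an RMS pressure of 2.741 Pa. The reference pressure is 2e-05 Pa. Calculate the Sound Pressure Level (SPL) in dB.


Given values:
  p = 2.741 Pa
  p_ref = 2e-05 Pa
Formula: SPL = 20 * log10(p / p_ref)
Compute ratio: p / p_ref = 2.741 / 2e-05 = 137050
Compute log10: log10(137050) = 5.136879
Multiply: SPL = 20 * 5.136879 = 102.74

102.74 dB


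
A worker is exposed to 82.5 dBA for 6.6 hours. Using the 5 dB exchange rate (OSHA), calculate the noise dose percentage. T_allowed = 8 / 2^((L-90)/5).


Given values:
  L = 82.5 dBA, T = 6.6 hours
Formula: T_allowed = 8 / 2^((L - 90) / 5)
Compute exponent: (82.5 - 90) / 5 = -1.5
Compute 2^(-1.5) = 0.353553
T_allowed = 8 / 0.353553 = 22.627442 hours
Dose = (T / T_allowed) * 100
Dose = (6.6 / 22.627442) * 100 = 29.17

29.17 %


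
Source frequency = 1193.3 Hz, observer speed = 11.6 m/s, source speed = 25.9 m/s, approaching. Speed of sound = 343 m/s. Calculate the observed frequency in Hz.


Given values:
  f_s = 1193.3 Hz, v_o = 11.6 m/s, v_s = 25.9 m/s
  Direction: approaching
Formula: f_o = f_s * (c + v_o) / (c - v_s)
Numerator: c + v_o = 343 + 11.6 = 354.6
Denominator: c - v_s = 343 - 25.9 = 317.1
f_o = 1193.3 * 354.6 / 317.1 = 1334.42

1334.42 Hz


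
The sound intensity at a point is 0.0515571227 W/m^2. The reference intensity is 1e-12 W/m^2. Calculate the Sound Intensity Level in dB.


Given values:
  I = 0.0515571227 W/m^2
  I_ref = 1e-12 W/m^2
Formula: SIL = 10 * log10(I / I_ref)
Compute ratio: I / I_ref = 51557122700
Compute log10: log10(51557122700) = 10.712289
Multiply: SIL = 10 * 10.712289 = 107.12

107.12 dB


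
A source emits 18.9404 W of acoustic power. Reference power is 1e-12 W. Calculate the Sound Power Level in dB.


Given values:
  W = 18.9404 W
  W_ref = 1e-12 W
Formula: SWL = 10 * log10(W / W_ref)
Compute ratio: W / W_ref = 18940400000000
Compute log10: log10(18940400000000) = 13.277389
Multiply: SWL = 10 * 13.277389 = 132.77

132.77 dB


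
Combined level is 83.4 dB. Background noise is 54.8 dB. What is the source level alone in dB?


Given values:
  L_total = 83.4 dB, L_bg = 54.8 dB
Formula: L_source = 10 * log10(10^(L_total/10) - 10^(L_bg/10))
Convert to linear:
  10^(83.4/10) = 218776162.395
  10^(54.8/10) = 301995.172
Difference: 218776162.395 - 301995.172 = 218474167.223
L_source = 10 * log10(218474167.223) = 83.39

83.39 dB


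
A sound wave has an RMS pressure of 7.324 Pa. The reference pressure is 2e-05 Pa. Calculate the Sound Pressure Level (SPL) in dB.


Given values:
  p = 7.324 Pa
  p_ref = 2e-05 Pa
Formula: SPL = 20 * log10(p / p_ref)
Compute ratio: p / p_ref = 7.324 / 2e-05 = 366200
Compute log10: log10(366200) = 5.563718
Multiply: SPL = 20 * 5.563718 = 111.27

111.27 dB


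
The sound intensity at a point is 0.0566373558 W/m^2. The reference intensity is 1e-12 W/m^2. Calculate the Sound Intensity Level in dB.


Given values:
  I = 0.0566373558 W/m^2
  I_ref = 1e-12 W/m^2
Formula: SIL = 10 * log10(I / I_ref)
Compute ratio: I / I_ref = 56637355800
Compute log10: log10(56637355800) = 10.753103
Multiply: SIL = 10 * 10.753103 = 107.53

107.53 dB


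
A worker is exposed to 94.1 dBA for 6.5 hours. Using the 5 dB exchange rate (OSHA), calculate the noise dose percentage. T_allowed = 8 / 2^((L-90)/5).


Given values:
  L = 94.1 dBA, T = 6.5 hours
Formula: T_allowed = 8 / 2^((L - 90) / 5)
Compute exponent: (94.1 - 90) / 5 = 0.82
Compute 2^(0.82) = 1.765406
T_allowed = 8 / 1.765406 = 4.531536 hours
Dose = (T / T_allowed) * 100
Dose = (6.5 / 4.531536) * 100 = 143.44

143.44 %


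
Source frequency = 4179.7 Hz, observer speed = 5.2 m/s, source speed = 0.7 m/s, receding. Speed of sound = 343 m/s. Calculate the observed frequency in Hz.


Given values:
  f_s = 4179.7 Hz, v_o = 5.2 m/s, v_s = 0.7 m/s
  Direction: receding
Formula: f_o = f_s * (c - v_o) / (c + v_s)
Numerator: c - v_o = 343 - 5.2 = 337.8
Denominator: c + v_s = 343 + 0.7 = 343.7
f_o = 4179.7 * 337.8 / 343.7 = 4107.95

4107.95 Hz


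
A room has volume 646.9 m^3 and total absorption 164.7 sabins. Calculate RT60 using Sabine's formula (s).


Given values:
  V = 646.9 m^3
  A = 164.7 sabins
Formula: RT60 = 0.161 * V / A
Numerator: 0.161 * 646.9 = 104.1509
RT60 = 104.1509 / 164.7 = 0.632

0.632 s


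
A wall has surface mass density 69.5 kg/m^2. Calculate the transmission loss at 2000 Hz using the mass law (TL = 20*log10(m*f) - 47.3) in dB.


Given values:
  m = 69.5 kg/m^2, f = 2000 Hz
Formula: TL = 20 * log10(m * f) - 47.3
Compute m * f = 69.5 * 2000 = 139000.0
Compute log10(139000.0) = 5.143015
Compute 20 * 5.143015 = 102.8603
TL = 102.8603 - 47.3 = 55.56

55.56 dB


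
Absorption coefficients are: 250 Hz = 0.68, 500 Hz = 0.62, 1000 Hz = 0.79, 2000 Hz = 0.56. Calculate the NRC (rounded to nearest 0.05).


Given values:
  a_250 = 0.68, a_500 = 0.62
  a_1000 = 0.79, a_2000 = 0.56
Formula: NRC = (a250 + a500 + a1000 + a2000) / 4
Sum = 0.68 + 0.62 + 0.79 + 0.56 = 2.65
NRC = 2.65 / 4 = 0.6625
Rounded to nearest 0.05: 0.65

0.65


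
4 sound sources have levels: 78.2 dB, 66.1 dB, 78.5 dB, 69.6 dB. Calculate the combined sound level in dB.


Formula: L_total = 10 * log10( sum(10^(Li/10)) )
  Source 1: 10^(78.2/10) = 66069344.8008
  Source 2: 10^(66.1/10) = 4073802.778
  Source 3: 10^(78.5/10) = 70794578.4384
  Source 4: 10^(69.6/10) = 9120108.3936
Sum of linear values = 150057834.4108
L_total = 10 * log10(150057834.4108) = 81.76

81.76 dB


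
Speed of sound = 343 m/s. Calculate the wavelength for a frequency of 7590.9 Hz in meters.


Given values:
  c = 343 m/s, f = 7590.9 Hz
Formula: lambda = c / f
lambda = 343 / 7590.9
lambda = 0.0452

0.0452 m


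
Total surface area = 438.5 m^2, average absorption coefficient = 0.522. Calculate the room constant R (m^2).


Given values:
  S = 438.5 m^2, alpha = 0.522
Formula: R = S * alpha / (1 - alpha)
Numerator: 438.5 * 0.522 = 228.897
Denominator: 1 - 0.522 = 0.478
R = 228.897 / 0.478 = 478.86

478.86 m^2


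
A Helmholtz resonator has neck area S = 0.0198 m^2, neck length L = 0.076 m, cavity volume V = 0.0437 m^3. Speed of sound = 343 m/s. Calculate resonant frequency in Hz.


Given values:
  S = 0.0198 m^2, L = 0.076 m, V = 0.0437 m^3, c = 343 m/s
Formula: f = (c / (2*pi)) * sqrt(S / (V * L))
Compute V * L = 0.0437 * 0.076 = 0.0033212
Compute S / (V * L) = 0.0198 / 0.0033212 = 5.9617
Compute sqrt(5.9617) = 2.441659
Compute c / (2*pi) = 343 / 6.283185 = 54.590148
f = 54.590148 * 2.441659 = 133.29

133.29 Hz


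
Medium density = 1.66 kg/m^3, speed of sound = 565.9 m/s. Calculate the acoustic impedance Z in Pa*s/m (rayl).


Given values:
  rho = 1.66 kg/m^3
  c = 565.9 m/s
Formula: Z = rho * c
Z = 1.66 * 565.9
Z = 939.39

939.39 rayl


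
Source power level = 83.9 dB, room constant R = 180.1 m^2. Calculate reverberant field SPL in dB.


Given values:
  Lw = 83.9 dB, R = 180.1 m^2
Formula: SPL = Lw + 10 * log10(4 / R)
Compute 4 / R = 4 / 180.1 = 0.02221
Compute 10 * log10(0.02221) = -16.5345
SPL = 83.9 + (-16.5345) = 67.37

67.37 dB


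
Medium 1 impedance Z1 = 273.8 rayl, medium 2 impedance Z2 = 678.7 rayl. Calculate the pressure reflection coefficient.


Given values:
  Z1 = 273.8 rayl, Z2 = 678.7 rayl
Formula: R = (Z2 - Z1) / (Z2 + Z1)
Numerator: Z2 - Z1 = 678.7 - 273.8 = 404.9
Denominator: Z2 + Z1 = 678.7 + 273.8 = 952.5
R = 404.9 / 952.5 = 0.4251

0.4251


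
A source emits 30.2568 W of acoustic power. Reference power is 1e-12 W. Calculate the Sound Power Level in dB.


Given values:
  W = 30.2568 W
  W_ref = 1e-12 W
Formula: SWL = 10 * log10(W / W_ref)
Compute ratio: W / W_ref = 30256800000000
Compute log10: log10(30256800000000) = 13.480823
Multiply: SWL = 10 * 13.480823 = 134.81

134.81 dB


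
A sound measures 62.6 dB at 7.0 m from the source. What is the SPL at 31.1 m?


Given values:
  SPL1 = 62.6 dB, r1 = 7.0 m, r2 = 31.1 m
Formula: SPL2 = SPL1 - 20 * log10(r2 / r1)
Compute ratio: r2 / r1 = 31.1 / 7.0 = 4.4429
Compute log10: log10(4.4429) = 0.647667
Compute drop: 20 * 0.647667 = 12.9533
SPL2 = 62.6 - 12.9533 = 49.65

49.65 dB


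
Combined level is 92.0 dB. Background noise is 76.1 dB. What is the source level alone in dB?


Given values:
  L_total = 92.0 dB, L_bg = 76.1 dB
Formula: L_source = 10 * log10(10^(L_total/10) - 10^(L_bg/10))
Convert to linear:
  10^(92.0/10) = 1584893192.4611
  10^(76.1/10) = 40738027.7804
Difference: 1584893192.4611 - 40738027.7804 = 1544155164.6807
L_source = 10 * log10(1544155164.6807) = 91.89

91.89 dB


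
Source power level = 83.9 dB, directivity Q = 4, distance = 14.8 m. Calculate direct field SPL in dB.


Given values:
  Lw = 83.9 dB, Q = 4, r = 14.8 m
Formula: SPL = Lw + 10 * log10(Q / (4 * pi * r^2))
Compute 4 * pi * r^2 = 4 * pi * 14.8^2 = 2752.5378
Compute Q / denom = 4 / 2752.5378 = 0.0014532
Compute 10 * log10(0.0014532) = -28.3767
SPL = 83.9 + (-28.3767) = 55.52

55.52 dB


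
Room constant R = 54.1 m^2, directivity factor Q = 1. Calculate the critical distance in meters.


Given values:
  R = 54.1 m^2, Q = 1
Formula: d_c = 0.141 * sqrt(Q * R)
Compute Q * R = 1 * 54.1 = 54.1
Compute sqrt(54.1) = 7.3553
d_c = 0.141 * 7.3553 = 1.037

1.037 m


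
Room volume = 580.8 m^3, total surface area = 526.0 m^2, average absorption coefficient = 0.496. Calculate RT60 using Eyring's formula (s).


Given values:
  V = 580.8 m^3, S = 526.0 m^2, alpha = 0.496
Formula: RT60 = 0.161 * V / (-S * ln(1 - alpha))
Compute ln(1 - 0.496) = ln(0.504) = -0.685179
Denominator: -526.0 * -0.685179 = 360.4042
Numerator: 0.161 * 580.8 = 93.5088
RT60 = 93.5088 / 360.4042 = 0.259

0.259 s


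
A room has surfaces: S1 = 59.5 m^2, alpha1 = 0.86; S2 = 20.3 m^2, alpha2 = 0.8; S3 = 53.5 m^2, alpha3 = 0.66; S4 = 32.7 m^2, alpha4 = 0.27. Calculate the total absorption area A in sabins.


Given surfaces:
  Surface 1: 59.5 * 0.86 = 51.17
  Surface 2: 20.3 * 0.8 = 16.24
  Surface 3: 53.5 * 0.66 = 35.31
  Surface 4: 32.7 * 0.27 = 8.829
Formula: A = sum(Si * alpha_i)
A = 51.17 + 16.24 + 35.31 + 8.829
A = 111.55

111.55 sabins


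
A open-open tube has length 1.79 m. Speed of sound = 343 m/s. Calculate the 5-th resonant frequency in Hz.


Given values:
  Tube type: open-open, L = 1.79 m, c = 343 m/s, n = 5
Formula: f_n = n * c / (2 * L)
Compute 2 * L = 2 * 1.79 = 3.58
f = 5 * 343 / 3.58
f = 479.05

479.05 Hz


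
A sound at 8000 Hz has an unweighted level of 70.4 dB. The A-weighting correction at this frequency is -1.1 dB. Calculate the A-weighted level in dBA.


Given values:
  SPL = 70.4 dB
  A-weighting at 8000 Hz = -1.1 dB
Formula: L_A = SPL + A_weight
L_A = 70.4 + (-1.1)
L_A = 69.3

69.3 dBA


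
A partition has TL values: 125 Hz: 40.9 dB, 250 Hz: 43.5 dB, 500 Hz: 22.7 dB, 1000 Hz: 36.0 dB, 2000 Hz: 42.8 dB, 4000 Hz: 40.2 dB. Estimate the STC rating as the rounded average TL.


Given TL values at each frequency:
  125 Hz: 40.9 dB
  250 Hz: 43.5 dB
  500 Hz: 22.7 dB
  1000 Hz: 36.0 dB
  2000 Hz: 42.8 dB
  4000 Hz: 40.2 dB
Formula: STC ~ round(average of TL values)
Sum = 40.9 + 43.5 + 22.7 + 36.0 + 42.8 + 40.2 = 226.1
Average = 226.1 / 6 = 37.68
Rounded: 38

38


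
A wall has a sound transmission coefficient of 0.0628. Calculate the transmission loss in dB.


Given values:
  tau = 0.0628
Formula: TL = 10 * log10(1 / tau)
Compute 1 / tau = 1 / 0.0628 = 15.9236
Compute log10(15.9236) = 1.202041
TL = 10 * 1.202041 = 12.02

12.02 dB


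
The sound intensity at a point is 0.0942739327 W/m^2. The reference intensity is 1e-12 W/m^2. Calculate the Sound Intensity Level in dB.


Given values:
  I = 0.0942739327 W/m^2
  I_ref = 1e-12 W/m^2
Formula: SIL = 10 * log10(I / I_ref)
Compute ratio: I / I_ref = 94273932700
Compute log10: log10(94273932700) = 10.974392
Multiply: SIL = 10 * 10.974392 = 109.74

109.74 dB


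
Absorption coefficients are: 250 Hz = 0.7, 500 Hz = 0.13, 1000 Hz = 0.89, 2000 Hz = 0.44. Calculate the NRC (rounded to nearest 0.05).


Given values:
  a_250 = 0.7, a_500 = 0.13
  a_1000 = 0.89, a_2000 = 0.44
Formula: NRC = (a250 + a500 + a1000 + a2000) / 4
Sum = 0.7 + 0.13 + 0.89 + 0.44 = 2.16
NRC = 2.16 / 4 = 0.54
Rounded to nearest 0.05: 0.55

0.55


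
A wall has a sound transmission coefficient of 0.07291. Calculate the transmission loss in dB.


Given values:
  tau = 0.07291
Formula: TL = 10 * log10(1 / tau)
Compute 1 / tau = 1 / 0.07291 = 13.7155
Compute log10(13.7155) = 1.137212
TL = 10 * 1.137212 = 11.37

11.37 dB


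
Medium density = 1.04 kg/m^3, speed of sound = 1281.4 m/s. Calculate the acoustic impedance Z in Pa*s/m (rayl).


Given values:
  rho = 1.04 kg/m^3
  c = 1281.4 m/s
Formula: Z = rho * c
Z = 1.04 * 1281.4
Z = 1332.66

1332.66 rayl


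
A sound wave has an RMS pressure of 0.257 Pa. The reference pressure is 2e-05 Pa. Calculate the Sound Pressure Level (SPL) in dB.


Given values:
  p = 0.257 Pa
  p_ref = 2e-05 Pa
Formula: SPL = 20 * log10(p / p_ref)
Compute ratio: p / p_ref = 0.257 / 2e-05 = 12850
Compute log10: log10(12850) = 4.108903
Multiply: SPL = 20 * 4.108903 = 82.18

82.18 dB


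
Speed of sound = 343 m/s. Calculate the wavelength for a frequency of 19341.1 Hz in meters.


Given values:
  c = 343 m/s, f = 19341.1 Hz
Formula: lambda = c / f
lambda = 343 / 19341.1
lambda = 0.0177

0.0177 m


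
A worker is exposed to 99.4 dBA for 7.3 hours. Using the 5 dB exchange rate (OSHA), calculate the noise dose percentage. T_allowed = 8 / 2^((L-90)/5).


Given values:
  L = 99.4 dBA, T = 7.3 hours
Formula: T_allowed = 8 / 2^((L - 90) / 5)
Compute exponent: (99.4 - 90) / 5 = 1.88
Compute 2^(1.88) = 3.680751
T_allowed = 8 / 3.680751 = 2.173469 hours
Dose = (T / T_allowed) * 100
Dose = (7.3 / 2.173469) * 100 = 335.87

335.87 %


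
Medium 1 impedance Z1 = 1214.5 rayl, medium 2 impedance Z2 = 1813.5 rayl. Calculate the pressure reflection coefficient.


Given values:
  Z1 = 1214.5 rayl, Z2 = 1813.5 rayl
Formula: R = (Z2 - Z1) / (Z2 + Z1)
Numerator: Z2 - Z1 = 1813.5 - 1214.5 = 599.0
Denominator: Z2 + Z1 = 1813.5 + 1214.5 = 3028.0
R = 599.0 / 3028.0 = 0.1978

0.1978


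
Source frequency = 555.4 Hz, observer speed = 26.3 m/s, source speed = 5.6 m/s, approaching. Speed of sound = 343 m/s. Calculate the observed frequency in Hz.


Given values:
  f_s = 555.4 Hz, v_o = 26.3 m/s, v_s = 5.6 m/s
  Direction: approaching
Formula: f_o = f_s * (c + v_o) / (c - v_s)
Numerator: c + v_o = 343 + 26.3 = 369.3
Denominator: c - v_s = 343 - 5.6 = 337.4
f_o = 555.4 * 369.3 / 337.4 = 607.91

607.91 Hz


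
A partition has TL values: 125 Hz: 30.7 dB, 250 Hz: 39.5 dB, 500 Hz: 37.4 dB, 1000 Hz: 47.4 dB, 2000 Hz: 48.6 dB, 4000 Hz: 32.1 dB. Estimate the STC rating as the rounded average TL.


Given TL values at each frequency:
  125 Hz: 30.7 dB
  250 Hz: 39.5 dB
  500 Hz: 37.4 dB
  1000 Hz: 47.4 dB
  2000 Hz: 48.6 dB
  4000 Hz: 32.1 dB
Formula: STC ~ round(average of TL values)
Sum = 30.7 + 39.5 + 37.4 + 47.4 + 48.6 + 32.1 = 235.7
Average = 235.7 / 6 = 39.28
Rounded: 39

39


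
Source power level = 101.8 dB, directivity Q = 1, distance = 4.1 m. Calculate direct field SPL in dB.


Given values:
  Lw = 101.8 dB, Q = 1, r = 4.1 m
Formula: SPL = Lw + 10 * log10(Q / (4 * pi * r^2))
Compute 4 * pi * r^2 = 4 * pi * 4.1^2 = 211.2407
Compute Q / denom = 1 / 211.2407 = 0.00473394
Compute 10 * log10(0.00473394) = -23.2478
SPL = 101.8 + (-23.2478) = 78.55

78.55 dB


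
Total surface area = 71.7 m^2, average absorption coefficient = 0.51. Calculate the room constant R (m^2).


Given values:
  S = 71.7 m^2, alpha = 0.51
Formula: R = S * alpha / (1 - alpha)
Numerator: 71.7 * 0.51 = 36.567
Denominator: 1 - 0.51 = 0.49
R = 36.567 / 0.49 = 74.63

74.63 m^2


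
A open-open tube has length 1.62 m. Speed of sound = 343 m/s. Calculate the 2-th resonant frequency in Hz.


Given values:
  Tube type: open-open, L = 1.62 m, c = 343 m/s, n = 2
Formula: f_n = n * c / (2 * L)
Compute 2 * L = 2 * 1.62 = 3.24
f = 2 * 343 / 3.24
f = 211.73

211.73 Hz


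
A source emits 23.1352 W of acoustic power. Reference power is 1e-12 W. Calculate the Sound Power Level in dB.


Given values:
  W = 23.1352 W
  W_ref = 1e-12 W
Formula: SWL = 10 * log10(W / W_ref)
Compute ratio: W / W_ref = 23135200000000
Compute log10: log10(23135200000000) = 13.364273
Multiply: SWL = 10 * 13.364273 = 133.64

133.64 dB


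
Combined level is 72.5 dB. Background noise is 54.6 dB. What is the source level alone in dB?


Given values:
  L_total = 72.5 dB, L_bg = 54.6 dB
Formula: L_source = 10 * log10(10^(L_total/10) - 10^(L_bg/10))
Convert to linear:
  10^(72.5/10) = 17782794.1004
  10^(54.6/10) = 288403.1503
Difference: 17782794.1004 - 288403.1503 = 17494390.9501
L_source = 10 * log10(17494390.9501) = 72.43

72.43 dB


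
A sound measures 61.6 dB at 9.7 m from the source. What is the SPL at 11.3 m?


Given values:
  SPL1 = 61.6 dB, r1 = 9.7 m, r2 = 11.3 m
Formula: SPL2 = SPL1 - 20 * log10(r2 / r1)
Compute ratio: r2 / r1 = 11.3 / 9.7 = 1.1649
Compute log10: log10(1.1649) = 0.066289
Compute drop: 20 * 0.066289 = 1.3258
SPL2 = 61.6 - 1.3258 = 60.27

60.27 dB


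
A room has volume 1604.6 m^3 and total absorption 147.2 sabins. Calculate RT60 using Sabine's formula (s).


Given values:
  V = 1604.6 m^3
  A = 147.2 sabins
Formula: RT60 = 0.161 * V / A
Numerator: 0.161 * 1604.6 = 258.3406
RT60 = 258.3406 / 147.2 = 1.755

1.755 s


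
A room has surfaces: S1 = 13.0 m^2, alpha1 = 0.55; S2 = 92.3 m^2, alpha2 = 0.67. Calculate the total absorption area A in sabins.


Given surfaces:
  Surface 1: 13.0 * 0.55 = 7.15
  Surface 2: 92.3 * 0.67 = 61.841
Formula: A = sum(Si * alpha_i)
A = 7.15 + 61.841
A = 68.99

68.99 sabins


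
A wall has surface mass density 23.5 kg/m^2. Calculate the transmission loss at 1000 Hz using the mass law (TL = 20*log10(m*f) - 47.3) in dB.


Given values:
  m = 23.5 kg/m^2, f = 1000 Hz
Formula: TL = 20 * log10(m * f) - 47.3
Compute m * f = 23.5 * 1000 = 23500.0
Compute log10(23500.0) = 4.371068
Compute 20 * 4.371068 = 87.4214
TL = 87.4214 - 47.3 = 40.12

40.12 dB


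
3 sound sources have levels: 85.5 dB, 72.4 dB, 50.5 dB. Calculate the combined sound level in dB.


Formula: L_total = 10 * log10( sum(10^(Li/10)) )
  Source 1: 10^(85.5/10) = 354813389.2336
  Source 2: 10^(72.4/10) = 17378008.2875
  Source 3: 10^(50.5/10) = 112201.8454
Sum of linear values = 372303599.3665
L_total = 10 * log10(372303599.3665) = 85.71

85.71 dB


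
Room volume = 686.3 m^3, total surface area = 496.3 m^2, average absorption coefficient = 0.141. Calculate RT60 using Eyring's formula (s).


Given values:
  V = 686.3 m^3, S = 496.3 m^2, alpha = 0.141
Formula: RT60 = 0.161 * V / (-S * ln(1 - alpha))
Compute ln(1 - 0.141) = ln(0.859) = -0.151986
Denominator: -496.3 * -0.151986 = 75.4307
Numerator: 0.161 * 686.3 = 110.4943
RT60 = 110.4943 / 75.4307 = 1.465

1.465 s


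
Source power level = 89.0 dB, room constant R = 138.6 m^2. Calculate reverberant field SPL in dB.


Given values:
  Lw = 89.0 dB, R = 138.6 m^2
Formula: SPL = Lw + 10 * log10(4 / R)
Compute 4 / R = 4 / 138.6 = 0.02886
Compute 10 * log10(0.02886) = -15.397
SPL = 89.0 + (-15.397) = 73.6

73.6 dB


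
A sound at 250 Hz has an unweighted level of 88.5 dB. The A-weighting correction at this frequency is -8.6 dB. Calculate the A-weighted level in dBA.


Given values:
  SPL = 88.5 dB
  A-weighting at 250 Hz = -8.6 dB
Formula: L_A = SPL + A_weight
L_A = 88.5 + (-8.6)
L_A = 79.9

79.9 dBA


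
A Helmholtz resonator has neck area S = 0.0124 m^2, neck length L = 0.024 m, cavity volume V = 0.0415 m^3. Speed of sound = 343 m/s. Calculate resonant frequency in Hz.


Given values:
  S = 0.0124 m^2, L = 0.024 m, V = 0.0415 m^3, c = 343 m/s
Formula: f = (c / (2*pi)) * sqrt(S / (V * L))
Compute V * L = 0.0415 * 0.024 = 0.000996
Compute S / (V * L) = 0.0124 / 0.000996 = 12.4498
Compute sqrt(12.4498) = 3.528427
Compute c / (2*pi) = 343 / 6.283185 = 54.590148
f = 54.590148 * 3.528427 = 192.62

192.62 Hz


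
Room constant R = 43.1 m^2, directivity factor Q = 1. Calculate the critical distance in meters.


Given values:
  R = 43.1 m^2, Q = 1
Formula: d_c = 0.141 * sqrt(Q * R)
Compute Q * R = 1 * 43.1 = 43.1
Compute sqrt(43.1) = 6.5651
d_c = 0.141 * 6.5651 = 0.926

0.926 m


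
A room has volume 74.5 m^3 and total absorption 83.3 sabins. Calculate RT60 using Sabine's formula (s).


Given values:
  V = 74.5 m^3
  A = 83.3 sabins
Formula: RT60 = 0.161 * V / A
Numerator: 0.161 * 74.5 = 11.9945
RT60 = 11.9945 / 83.3 = 0.144

0.144 s


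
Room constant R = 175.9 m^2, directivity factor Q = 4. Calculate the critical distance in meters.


Given values:
  R = 175.9 m^2, Q = 4
Formula: d_c = 0.141 * sqrt(Q * R)
Compute Q * R = 4 * 175.9 = 703.6
Compute sqrt(703.6) = 26.5255
d_c = 0.141 * 26.5255 = 3.74

3.74 m


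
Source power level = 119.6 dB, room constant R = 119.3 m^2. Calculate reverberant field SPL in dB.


Given values:
  Lw = 119.6 dB, R = 119.3 m^2
Formula: SPL = Lw + 10 * log10(4 / R)
Compute 4 / R = 4 / 119.3 = 0.033529
Compute 10 * log10(0.033529) = -14.7458
SPL = 119.6 + (-14.7458) = 104.85

104.85 dB


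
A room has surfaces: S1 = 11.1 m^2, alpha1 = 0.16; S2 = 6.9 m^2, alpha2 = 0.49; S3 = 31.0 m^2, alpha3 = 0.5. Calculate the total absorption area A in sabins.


Given surfaces:
  Surface 1: 11.1 * 0.16 = 1.776
  Surface 2: 6.9 * 0.49 = 3.381
  Surface 3: 31.0 * 0.5 = 15.5
Formula: A = sum(Si * alpha_i)
A = 1.776 + 3.381 + 15.5
A = 20.66

20.66 sabins


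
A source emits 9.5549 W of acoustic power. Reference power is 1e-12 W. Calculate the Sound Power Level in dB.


Given values:
  W = 9.5549 W
  W_ref = 1e-12 W
Formula: SWL = 10 * log10(W / W_ref)
Compute ratio: W / W_ref = 9554900000000
Compute log10: log10(9554900000000) = 12.980226
Multiply: SWL = 10 * 12.980226 = 129.8

129.8 dB


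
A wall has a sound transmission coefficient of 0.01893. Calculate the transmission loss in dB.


Given values:
  tau = 0.01893
Formula: TL = 10 * log10(1 / tau)
Compute 1 / tau = 1 / 0.01893 = 52.8262
Compute log10(52.8262) = 1.722849
TL = 10 * 1.722849 = 17.23

17.23 dB


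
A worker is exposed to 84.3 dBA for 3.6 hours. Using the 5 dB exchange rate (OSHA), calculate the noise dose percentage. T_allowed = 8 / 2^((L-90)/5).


Given values:
  L = 84.3 dBA, T = 3.6 hours
Formula: T_allowed = 8 / 2^((L - 90) / 5)
Compute exponent: (84.3 - 90) / 5 = -1.14
Compute 2^(-1.14) = 0.45376
T_allowed = 8 / 0.45376 = 17.630465 hours
Dose = (T / T_allowed) * 100
Dose = (3.6 / 17.630465) * 100 = 20.42

20.42 %


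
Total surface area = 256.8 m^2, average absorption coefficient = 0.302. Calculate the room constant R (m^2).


Given values:
  S = 256.8 m^2, alpha = 0.302
Formula: R = S * alpha / (1 - alpha)
Numerator: 256.8 * 0.302 = 77.5536
Denominator: 1 - 0.302 = 0.698
R = 77.5536 / 0.698 = 111.11

111.11 m^2


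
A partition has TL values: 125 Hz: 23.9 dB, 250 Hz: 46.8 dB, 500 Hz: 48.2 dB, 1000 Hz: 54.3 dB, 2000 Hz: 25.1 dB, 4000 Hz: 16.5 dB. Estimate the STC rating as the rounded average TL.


Given TL values at each frequency:
  125 Hz: 23.9 dB
  250 Hz: 46.8 dB
  500 Hz: 48.2 dB
  1000 Hz: 54.3 dB
  2000 Hz: 25.1 dB
  4000 Hz: 16.5 dB
Formula: STC ~ round(average of TL values)
Sum = 23.9 + 46.8 + 48.2 + 54.3 + 25.1 + 16.5 = 214.8
Average = 214.8 / 6 = 35.8
Rounded: 36

36


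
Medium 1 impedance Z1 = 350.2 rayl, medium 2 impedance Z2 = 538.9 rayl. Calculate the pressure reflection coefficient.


Given values:
  Z1 = 350.2 rayl, Z2 = 538.9 rayl
Formula: R = (Z2 - Z1) / (Z2 + Z1)
Numerator: Z2 - Z1 = 538.9 - 350.2 = 188.7
Denominator: Z2 + Z1 = 538.9 + 350.2 = 889.1
R = 188.7 / 889.1 = 0.2122

0.2122


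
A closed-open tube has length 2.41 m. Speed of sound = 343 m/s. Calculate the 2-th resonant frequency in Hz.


Given values:
  Tube type: closed-open, L = 2.41 m, c = 343 m/s, n = 2
Formula: f_n = (2n - 1) * c / (4 * L)
Compute 2n - 1 = 2*2 - 1 = 3
Compute 4 * L = 4 * 2.41 = 9.64
f = 3 * 343 / 9.64
f = 106.74

106.74 Hz


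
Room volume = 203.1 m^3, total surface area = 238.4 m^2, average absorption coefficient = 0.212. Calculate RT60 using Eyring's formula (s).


Given values:
  V = 203.1 m^3, S = 238.4 m^2, alpha = 0.212
Formula: RT60 = 0.161 * V / (-S * ln(1 - alpha))
Compute ln(1 - 0.212) = ln(0.788) = -0.238257
Denominator: -238.4 * -0.238257 = 56.8005
Numerator: 0.161 * 203.1 = 32.6991
RT60 = 32.6991 / 56.8005 = 0.576

0.576 s


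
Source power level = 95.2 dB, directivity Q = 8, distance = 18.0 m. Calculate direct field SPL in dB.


Given values:
  Lw = 95.2 dB, Q = 8, r = 18.0 m
Formula: SPL = Lw + 10 * log10(Q / (4 * pi * r^2))
Compute 4 * pi * r^2 = 4 * pi * 18.0^2 = 4071.5041
Compute Q / denom = 8 / 4071.5041 = 0.00196488
Compute 10 * log10(0.00196488) = -27.0666
SPL = 95.2 + (-27.0666) = 68.13

68.13 dB


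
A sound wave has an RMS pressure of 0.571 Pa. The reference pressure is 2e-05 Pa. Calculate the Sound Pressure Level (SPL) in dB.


Given values:
  p = 0.571 Pa
  p_ref = 2e-05 Pa
Formula: SPL = 20 * log10(p / p_ref)
Compute ratio: p / p_ref = 0.571 / 2e-05 = 28550
Compute log10: log10(28550) = 4.455606
Multiply: SPL = 20 * 4.455606 = 89.11

89.11 dB


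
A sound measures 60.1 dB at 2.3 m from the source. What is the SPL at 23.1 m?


Given values:
  SPL1 = 60.1 dB, r1 = 2.3 m, r2 = 23.1 m
Formula: SPL2 = SPL1 - 20 * log10(r2 / r1)
Compute ratio: r2 / r1 = 23.1 / 2.3 = 10.0435
Compute log10: log10(10.0435) = 1.001885
Compute drop: 20 * 1.001885 = 20.0377
SPL2 = 60.1 - 20.0377 = 40.06

40.06 dB


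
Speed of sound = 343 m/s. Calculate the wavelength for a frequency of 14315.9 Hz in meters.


Given values:
  c = 343 m/s, f = 14315.9 Hz
Formula: lambda = c / f
lambda = 343 / 14315.9
lambda = 0.024

0.024 m


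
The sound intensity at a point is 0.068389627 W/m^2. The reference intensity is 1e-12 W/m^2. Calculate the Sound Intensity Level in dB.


Given values:
  I = 0.068389627 W/m^2
  I_ref = 1e-12 W/m^2
Formula: SIL = 10 * log10(I / I_ref)
Compute ratio: I / I_ref = 68389627000
Compute log10: log10(68389627000) = 10.83499
Multiply: SIL = 10 * 10.83499 = 108.35

108.35 dB


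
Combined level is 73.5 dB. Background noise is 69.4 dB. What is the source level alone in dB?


Given values:
  L_total = 73.5 dB, L_bg = 69.4 dB
Formula: L_source = 10 * log10(10^(L_total/10) - 10^(L_bg/10))
Convert to linear:
  10^(73.5/10) = 22387211.3857
  10^(69.4/10) = 8709635.8996
Difference: 22387211.3857 - 8709635.8996 = 13677575.4861
L_source = 10 * log10(13677575.4861) = 71.36

71.36 dB


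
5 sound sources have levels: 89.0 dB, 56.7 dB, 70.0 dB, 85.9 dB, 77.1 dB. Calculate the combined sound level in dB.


Formula: L_total = 10 * log10( sum(10^(Li/10)) )
  Source 1: 10^(89.0/10) = 794328234.7243
  Source 2: 10^(56.7/10) = 467735.1413
  Source 3: 10^(70.0/10) = 10000000.0
  Source 4: 10^(85.9/10) = 389045144.9943
  Source 5: 10^(77.1/10) = 51286138.3991
Sum of linear values = 1245127253.259
L_total = 10 * log10(1245127253.259) = 90.95

90.95 dB


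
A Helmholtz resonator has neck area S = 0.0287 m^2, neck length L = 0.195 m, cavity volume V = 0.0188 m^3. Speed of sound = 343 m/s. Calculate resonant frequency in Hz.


Given values:
  S = 0.0287 m^2, L = 0.195 m, V = 0.0188 m^3, c = 343 m/s
Formula: f = (c / (2*pi)) * sqrt(S / (V * L))
Compute V * L = 0.0188 * 0.195 = 0.003666
Compute S / (V * L) = 0.0287 / 0.003666 = 7.8287
Compute sqrt(7.8287) = 2.797981
Compute c / (2*pi) = 343 / 6.283185 = 54.590148
f = 54.590148 * 2.797981 = 152.74

152.74 Hz


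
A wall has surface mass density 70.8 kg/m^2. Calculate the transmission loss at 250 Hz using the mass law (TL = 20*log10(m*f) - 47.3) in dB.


Given values:
  m = 70.8 kg/m^2, f = 250 Hz
Formula: TL = 20 * log10(m * f) - 47.3
Compute m * f = 70.8 * 250 = 17700.0
Compute log10(17700.0) = 4.247973
Compute 20 * 4.247973 = 84.9595
TL = 84.9595 - 47.3 = 37.66

37.66 dB


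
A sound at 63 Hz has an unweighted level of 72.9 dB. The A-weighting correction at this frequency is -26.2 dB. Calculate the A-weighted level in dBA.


Given values:
  SPL = 72.9 dB
  A-weighting at 63 Hz = -26.2 dB
Formula: L_A = SPL + A_weight
L_A = 72.9 + (-26.2)
L_A = 46.7

46.7 dBA


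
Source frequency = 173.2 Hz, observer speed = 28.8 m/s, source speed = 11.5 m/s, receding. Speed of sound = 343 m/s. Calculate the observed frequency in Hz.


Given values:
  f_s = 173.2 Hz, v_o = 28.8 m/s, v_s = 11.5 m/s
  Direction: receding
Formula: f_o = f_s * (c - v_o) / (c + v_s)
Numerator: c - v_o = 343 - 28.8 = 314.2
Denominator: c + v_s = 343 + 11.5 = 354.5
f_o = 173.2 * 314.2 / 354.5 = 153.51

153.51 Hz


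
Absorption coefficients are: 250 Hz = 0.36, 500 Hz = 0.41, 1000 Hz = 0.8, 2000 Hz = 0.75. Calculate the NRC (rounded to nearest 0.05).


Given values:
  a_250 = 0.36, a_500 = 0.41
  a_1000 = 0.8, a_2000 = 0.75
Formula: NRC = (a250 + a500 + a1000 + a2000) / 4
Sum = 0.36 + 0.41 + 0.8 + 0.75 = 2.32
NRC = 2.32 / 4 = 0.58
Rounded to nearest 0.05: 0.6

0.6
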